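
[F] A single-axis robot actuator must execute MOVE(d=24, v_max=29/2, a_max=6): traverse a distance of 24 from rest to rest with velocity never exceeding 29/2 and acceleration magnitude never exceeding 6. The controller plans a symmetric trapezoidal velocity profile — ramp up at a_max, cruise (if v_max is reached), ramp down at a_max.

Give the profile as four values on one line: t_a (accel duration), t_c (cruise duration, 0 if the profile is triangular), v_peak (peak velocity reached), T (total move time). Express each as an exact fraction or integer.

t_a=2 t_c=0 v_peak=12 T=4

v_max²/a_max = (29/2)²/6 = 841/24
24 < 841/24 so t_c = 0
v_peak = √(24·6) = √144 = 12
t_a = 12/6 = 2; t_c = 0
T = 2·2 = 4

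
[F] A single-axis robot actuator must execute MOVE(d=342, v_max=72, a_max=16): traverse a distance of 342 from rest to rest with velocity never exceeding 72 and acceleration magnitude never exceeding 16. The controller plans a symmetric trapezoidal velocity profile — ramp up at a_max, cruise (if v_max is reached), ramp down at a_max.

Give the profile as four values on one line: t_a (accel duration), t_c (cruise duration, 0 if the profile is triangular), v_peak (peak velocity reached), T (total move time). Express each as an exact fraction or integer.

t_a=9/2 t_c=1/4 v_peak=72 T=37/4

v_max²/a_max = 72²/16 = 324
342 ≥ 324 → trapezoidal
t_a = 72/16 = 9/2; v_peak = 72
d_cruise = 342 − 324 = 18; t_c = 18/72 = 1/4
T = 2·9/2 + 1/4 = 37/4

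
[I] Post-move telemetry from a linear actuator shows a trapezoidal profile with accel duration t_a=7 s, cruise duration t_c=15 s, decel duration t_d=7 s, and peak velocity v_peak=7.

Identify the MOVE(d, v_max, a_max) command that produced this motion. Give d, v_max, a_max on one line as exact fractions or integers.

d=154 v_max=7 a_max=1

a_max = 7/7 = 1
d_a = ½·7·7 = 49/2; d_c = 7·15 = 105
d = 2·49/2 + 105 = 154
t_c = 15 > 0 so v_max = 7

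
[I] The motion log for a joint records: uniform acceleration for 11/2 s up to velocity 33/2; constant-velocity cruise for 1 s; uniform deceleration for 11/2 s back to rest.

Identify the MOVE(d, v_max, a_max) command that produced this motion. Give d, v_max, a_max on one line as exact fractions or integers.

d=429/4 v_max=33/2 a_max=3

a_max = (33/2)/(11/2) = 3
d_a = ½·33/2·11/2 = 363/8; d_c = 33/2·1 = 33/2
d = 2·363/8 + 33/2 = 429/4
t_c = 1 > 0 ⇒ limit active, v_max = 33/2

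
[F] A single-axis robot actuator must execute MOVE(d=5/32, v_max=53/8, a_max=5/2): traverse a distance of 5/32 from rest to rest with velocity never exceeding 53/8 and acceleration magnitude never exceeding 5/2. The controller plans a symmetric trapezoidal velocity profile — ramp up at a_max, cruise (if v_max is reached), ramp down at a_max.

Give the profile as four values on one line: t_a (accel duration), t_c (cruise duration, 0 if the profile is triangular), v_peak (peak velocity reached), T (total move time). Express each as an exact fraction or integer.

v_max²/a_max = (53/8)²/(5/2) = 2809/160
5/32 < 2809/160 so t_c = 0
v_peak = √(5/32·5/2) = √(25/64) = 5/8
t_a = (5/8)/(5/2) = 1/4; t_c = 0
T = 2·1/4 = 1/2

t_a=1/4 t_c=0 v_peak=5/8 T=1/2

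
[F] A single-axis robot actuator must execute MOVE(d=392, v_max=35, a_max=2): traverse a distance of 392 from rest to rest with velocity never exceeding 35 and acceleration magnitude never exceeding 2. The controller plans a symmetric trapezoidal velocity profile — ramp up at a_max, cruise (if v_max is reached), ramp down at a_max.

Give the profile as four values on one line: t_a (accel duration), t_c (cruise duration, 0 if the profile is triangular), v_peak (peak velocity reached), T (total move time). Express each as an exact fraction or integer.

v_max²/a_max = 35²/2 = 1225/2
392 < 1225/2 so t_c = 0
v_peak = √(392·2) = √784 = 28
t_a = 28/2 = 14; t_c = 0
T = 2·14 = 28

t_a=14 t_c=0 v_peak=28 T=28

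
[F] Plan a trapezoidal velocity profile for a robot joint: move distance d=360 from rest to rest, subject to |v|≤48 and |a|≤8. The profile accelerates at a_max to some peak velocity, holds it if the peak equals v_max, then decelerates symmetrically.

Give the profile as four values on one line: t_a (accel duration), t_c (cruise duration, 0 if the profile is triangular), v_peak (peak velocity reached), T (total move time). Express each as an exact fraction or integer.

t_a=6 t_c=3/2 v_peak=48 T=27/2

v_max²/a_max = 48²/8 = 288
360 ≥ 288 so v_max reached
t_a = 48/8 = 6; v_peak = 48
d_cruise = 360 − 288 = 72; t_c = 72/48 = 3/2
T = 2·6 + 3/2 = 27/2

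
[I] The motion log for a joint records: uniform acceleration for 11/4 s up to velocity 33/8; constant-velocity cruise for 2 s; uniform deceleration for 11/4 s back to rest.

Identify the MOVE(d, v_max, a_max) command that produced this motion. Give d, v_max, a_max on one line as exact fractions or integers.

d=627/32 v_max=33/8 a_max=3/2

a_max = (33/8)/(11/4) = 3/2
d_a = ½·33/8·11/4 = 363/64; d_c = 33/8·2 = 33/4
d = 2·363/64 + 33/4 = 627/32
t_c = 2 > 0 → v_max = v_peak = 33/8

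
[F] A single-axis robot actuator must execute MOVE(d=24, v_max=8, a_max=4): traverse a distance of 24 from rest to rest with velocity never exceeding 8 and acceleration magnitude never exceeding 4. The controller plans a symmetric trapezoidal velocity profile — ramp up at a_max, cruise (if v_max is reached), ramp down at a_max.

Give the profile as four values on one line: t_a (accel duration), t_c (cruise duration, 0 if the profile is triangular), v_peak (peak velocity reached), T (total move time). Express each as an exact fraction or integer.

v_max²/a_max = 8²/4 = 16
24 ≥ 16 so v_max reached
t_a = 8/4 = 2; v_peak = 8
d_cruise = 24 − 16 = 8; t_c = 8/8 = 1
T = 2·2 + 1 = 5

t_a=2 t_c=1 v_peak=8 T=5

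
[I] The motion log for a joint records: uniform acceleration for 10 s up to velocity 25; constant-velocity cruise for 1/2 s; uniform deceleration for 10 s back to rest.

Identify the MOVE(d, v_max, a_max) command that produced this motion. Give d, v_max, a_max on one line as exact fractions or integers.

a_max = 25/10 = 5/2
d_a = ½·25·10 = 125; d_c = 25·1/2 = 25/2
d = 2·125 + 25/2 = 525/2
t_c = 1/2 > 0 so v_max = 25

d=525/2 v_max=25 a_max=5/2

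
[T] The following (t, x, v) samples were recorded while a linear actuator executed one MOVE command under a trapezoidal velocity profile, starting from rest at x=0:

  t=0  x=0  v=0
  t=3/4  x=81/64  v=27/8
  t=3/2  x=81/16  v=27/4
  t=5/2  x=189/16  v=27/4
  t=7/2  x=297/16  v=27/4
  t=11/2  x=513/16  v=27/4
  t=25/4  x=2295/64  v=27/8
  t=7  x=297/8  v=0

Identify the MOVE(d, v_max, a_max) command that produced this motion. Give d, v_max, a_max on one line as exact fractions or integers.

final state: t=7, x=297/8, v=0 → d = 297/8
a_max = (27/8−0)/(3/4−0) = 9/2
max v = 27/4 over t∈[3/2,11/2] → v_max = 27/4
check: 27/4·(3/2+4) = 297/8 ✓

d=297/8 v_max=27/4 a_max=9/2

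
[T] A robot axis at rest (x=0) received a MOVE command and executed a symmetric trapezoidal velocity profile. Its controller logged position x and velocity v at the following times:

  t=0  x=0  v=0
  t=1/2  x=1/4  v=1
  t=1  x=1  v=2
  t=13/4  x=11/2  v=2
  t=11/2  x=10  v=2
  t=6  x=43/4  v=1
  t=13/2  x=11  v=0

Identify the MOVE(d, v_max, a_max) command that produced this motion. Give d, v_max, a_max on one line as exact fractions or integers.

final state: t=13/2, x=11, v=0 → d = 11
a_max = (1−0)/(1/2−0) = 2
max v = 2 over t∈[1,11/2] → v_max = 2
check: 2·(1+9/2) = 11 ✓

d=11 v_max=2 a_max=2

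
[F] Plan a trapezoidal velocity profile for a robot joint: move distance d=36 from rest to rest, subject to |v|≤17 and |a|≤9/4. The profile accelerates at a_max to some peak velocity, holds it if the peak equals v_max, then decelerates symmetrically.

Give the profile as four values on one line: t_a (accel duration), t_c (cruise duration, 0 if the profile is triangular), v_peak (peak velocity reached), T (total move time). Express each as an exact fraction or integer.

(v_max)²/a_max = 17²/(9/4) = 1156/9
36 < 1156/9 ⇒ no cruise
v_peak = √(36·9/4) = √81 = 9
t_a = 9/(9/4) = 4; t_c = 0
T = 2·4 = 8

t_a=4 t_c=0 v_peak=9 T=8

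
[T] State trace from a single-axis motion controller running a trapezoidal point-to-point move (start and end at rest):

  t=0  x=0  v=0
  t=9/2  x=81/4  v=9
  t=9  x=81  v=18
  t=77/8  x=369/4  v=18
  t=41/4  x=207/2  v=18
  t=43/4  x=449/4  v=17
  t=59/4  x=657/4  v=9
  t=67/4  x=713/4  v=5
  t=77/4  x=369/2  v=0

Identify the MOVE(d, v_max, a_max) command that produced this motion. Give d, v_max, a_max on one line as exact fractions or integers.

d=369/2 v_max=18 a_max=2

final state: t=77/4, x=369/2, v=0 → d = 369/2
a_max = (9−0)/(9/2−0) = 2
max v = 18 over t∈[9,41/4] → v_max = 18
check: 18·(9+5/4) = 369/2 ✓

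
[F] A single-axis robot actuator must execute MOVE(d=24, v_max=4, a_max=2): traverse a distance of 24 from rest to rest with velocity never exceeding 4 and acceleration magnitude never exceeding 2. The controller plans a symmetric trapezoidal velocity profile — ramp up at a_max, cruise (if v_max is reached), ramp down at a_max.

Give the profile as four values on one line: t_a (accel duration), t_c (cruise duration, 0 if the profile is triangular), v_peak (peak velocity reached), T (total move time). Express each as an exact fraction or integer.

(v_max)²/a_max = 4²/2 = 8
24 ≥ 8 → trapezoidal
t_a = 4/2 = 2; v_peak = 4
d_cruise = 24 − 8 = 16; t_c = 16/4 = 4
T = 2·2 + 4 = 8

t_a=2 t_c=4 v_peak=4 T=8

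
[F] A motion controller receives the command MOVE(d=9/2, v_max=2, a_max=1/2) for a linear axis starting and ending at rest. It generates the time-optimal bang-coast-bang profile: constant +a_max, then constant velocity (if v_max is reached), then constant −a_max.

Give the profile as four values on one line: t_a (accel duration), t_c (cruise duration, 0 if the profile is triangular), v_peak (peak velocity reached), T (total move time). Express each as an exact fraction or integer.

v_max²/a_max = 2²/(1/2) = 8
9/2 < 8 so t_c = 0
v_peak = √(9/2·1/2) = √(9/4) = 3/2
t_a = (3/2)/(1/2) = 3; t_c = 0
T = 2·3 = 6

t_a=3 t_c=0 v_peak=3/2 T=6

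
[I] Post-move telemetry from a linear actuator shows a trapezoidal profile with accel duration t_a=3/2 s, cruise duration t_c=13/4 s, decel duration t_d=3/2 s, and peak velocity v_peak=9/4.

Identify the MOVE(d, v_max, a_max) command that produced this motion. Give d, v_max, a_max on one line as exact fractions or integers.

d=171/16 v_max=9/4 a_max=3/2

a_max = (9/4)/(3/2) = 3/2
d_a = ½·9/4·3/2 = 27/16; d_c = 9/4·13/4 = 117/16
d = 2·27/16 + 117/16 = 171/16
t_c = 13/4 > 0 so v_max = 9/4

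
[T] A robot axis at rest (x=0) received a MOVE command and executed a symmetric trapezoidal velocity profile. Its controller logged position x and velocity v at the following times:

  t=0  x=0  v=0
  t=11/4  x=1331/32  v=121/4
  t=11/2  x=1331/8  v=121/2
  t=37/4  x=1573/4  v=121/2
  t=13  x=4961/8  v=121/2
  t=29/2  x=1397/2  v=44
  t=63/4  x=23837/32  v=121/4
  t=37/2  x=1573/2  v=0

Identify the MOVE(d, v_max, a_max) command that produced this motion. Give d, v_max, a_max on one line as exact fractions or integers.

d=1573/2 v_max=121/2 a_max=11

final state: t=37/2, x=1573/2, v=0 → d = 1573/2
a_max = (121/4−0)/(11/4−0) = 11
max v = 121/2 over t∈[11/2,13] → v_max = 121/2
check: 121/2·(11/2+15/2) = 1573/2 ✓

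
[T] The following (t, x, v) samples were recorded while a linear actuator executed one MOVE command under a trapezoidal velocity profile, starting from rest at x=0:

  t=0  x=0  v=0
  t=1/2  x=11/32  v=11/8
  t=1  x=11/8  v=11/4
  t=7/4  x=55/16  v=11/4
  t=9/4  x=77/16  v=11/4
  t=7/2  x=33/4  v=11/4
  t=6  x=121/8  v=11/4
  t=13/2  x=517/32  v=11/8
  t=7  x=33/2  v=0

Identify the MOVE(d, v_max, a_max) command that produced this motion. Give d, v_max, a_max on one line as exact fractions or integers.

d=33/2 v_max=11/4 a_max=11/4

final state: t=7, x=33/2, v=0 → d = 33/2
a_max = (11/8−0)/(1/2−0) = 11/4
max v = 11/4 over t∈[1,6] → v_max = 11/4
check: 11/4·(1+5) = 33/2 ✓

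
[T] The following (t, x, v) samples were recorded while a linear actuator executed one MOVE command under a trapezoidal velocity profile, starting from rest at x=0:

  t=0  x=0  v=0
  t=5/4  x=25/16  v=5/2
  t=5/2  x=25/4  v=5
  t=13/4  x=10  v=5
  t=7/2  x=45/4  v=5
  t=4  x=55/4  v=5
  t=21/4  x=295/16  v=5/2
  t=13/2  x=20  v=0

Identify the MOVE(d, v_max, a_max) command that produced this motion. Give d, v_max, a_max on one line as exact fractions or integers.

final state: t=13/2, x=20, v=0 → d = 20
a_max = (5/2−0)/(5/4−0) = 2
max v = 5 over t∈[5/2,4] → v_max = 5
check: 5·(5/2+3/2) = 20 ✓

d=20 v_max=5 a_max=2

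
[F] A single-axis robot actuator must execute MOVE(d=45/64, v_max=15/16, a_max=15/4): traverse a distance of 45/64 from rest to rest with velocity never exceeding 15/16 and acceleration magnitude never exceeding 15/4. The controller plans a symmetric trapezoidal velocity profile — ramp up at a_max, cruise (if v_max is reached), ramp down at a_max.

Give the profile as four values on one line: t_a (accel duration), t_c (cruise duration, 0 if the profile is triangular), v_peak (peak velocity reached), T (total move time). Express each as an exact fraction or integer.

t_a=1/4 t_c=1/2 v_peak=15/16 T=1

v_max²/a_max = (15/16)²/(15/4) = 15/64
45/64 ≥ 15/64 → trapezoidal
t_a = (15/16)/(15/4) = 1/4; v_peak = 15/16
d_cruise = 45/64 − 15/64 = 15/32; t_c = (15/32)/(15/16) = 1/2
T = 2·1/4 + 1/2 = 1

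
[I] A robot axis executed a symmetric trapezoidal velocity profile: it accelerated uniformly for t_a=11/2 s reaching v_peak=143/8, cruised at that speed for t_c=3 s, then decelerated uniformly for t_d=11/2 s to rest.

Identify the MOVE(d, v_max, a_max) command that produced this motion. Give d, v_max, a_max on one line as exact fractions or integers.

d=2431/16 v_max=143/8 a_max=13/4

a_max = (143/8)/(11/2) = 13/4
d_a = ½·143/8·11/2 = 1573/32; d_c = 143/8·3 = 429/8
d = 2·1573/32 + 429/8 = 2431/16
t_c = 3 > 0 ⇒ limit active, v_max = 143/8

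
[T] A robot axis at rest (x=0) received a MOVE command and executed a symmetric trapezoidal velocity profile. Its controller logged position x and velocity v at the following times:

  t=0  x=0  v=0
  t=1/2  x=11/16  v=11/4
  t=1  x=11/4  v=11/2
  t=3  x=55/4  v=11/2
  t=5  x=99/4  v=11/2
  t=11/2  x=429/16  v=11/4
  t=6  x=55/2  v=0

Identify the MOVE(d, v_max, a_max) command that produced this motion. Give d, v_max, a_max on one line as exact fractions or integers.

d=55/2 v_max=11/2 a_max=11/2

final state: t=6, x=55/2, v=0 → d = 55/2
a_max = (11/4−0)/(1/2−0) = 11/2
max v = 11/2 over t∈[1,5] → v_max = 11/2
check: 11/2·(1+4) = 55/2 ✓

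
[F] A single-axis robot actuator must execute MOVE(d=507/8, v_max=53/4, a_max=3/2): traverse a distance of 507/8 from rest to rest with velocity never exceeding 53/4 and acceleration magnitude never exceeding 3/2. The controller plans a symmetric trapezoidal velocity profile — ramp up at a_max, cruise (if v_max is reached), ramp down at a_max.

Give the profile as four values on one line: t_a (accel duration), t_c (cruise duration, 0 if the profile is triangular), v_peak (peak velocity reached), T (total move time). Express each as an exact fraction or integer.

vₘ²/aₘ = (53/4)²/(3/2) = 2809/24
507/8 < 2809/24 ⇒ no cruise
v_peak = √(507/8·3/2) = √(1521/16) = 39/4
t_a = (39/4)/(3/2) = 13/2; t_c = 0
T = 2·13/2 = 13

t_a=13/2 t_c=0 v_peak=39/4 T=13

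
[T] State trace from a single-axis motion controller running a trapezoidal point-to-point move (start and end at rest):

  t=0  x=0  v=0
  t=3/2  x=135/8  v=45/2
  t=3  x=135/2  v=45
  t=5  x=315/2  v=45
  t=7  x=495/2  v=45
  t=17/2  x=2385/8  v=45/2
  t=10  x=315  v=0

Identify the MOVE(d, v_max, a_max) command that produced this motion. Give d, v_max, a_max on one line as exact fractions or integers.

d=315 v_max=45 a_max=15

final state: t=10, x=315, v=0 → d = 315
a_max = (45/2−0)/(3/2−0) = 15
max v = 45 over t∈[3,7] → v_max = 45
check: 45·(3+4) = 315 ✓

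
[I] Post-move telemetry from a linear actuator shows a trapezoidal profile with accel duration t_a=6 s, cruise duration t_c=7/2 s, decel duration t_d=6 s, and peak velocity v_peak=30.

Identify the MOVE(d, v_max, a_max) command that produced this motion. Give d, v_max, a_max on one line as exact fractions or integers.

d=285 v_max=30 a_max=5

a_max = 30/6 = 5
d_a = ½·30·6 = 90; d_c = 30·7/2 = 105
d = 2·90 + 105 = 285
t_c = 7/2 > 0 → v_max = v_peak = 30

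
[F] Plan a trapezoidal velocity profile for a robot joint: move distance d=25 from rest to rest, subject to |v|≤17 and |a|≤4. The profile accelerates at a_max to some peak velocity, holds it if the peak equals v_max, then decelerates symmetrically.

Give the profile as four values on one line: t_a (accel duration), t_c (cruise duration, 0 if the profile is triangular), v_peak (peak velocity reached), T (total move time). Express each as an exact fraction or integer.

t_a=5/2 t_c=0 v_peak=10 T=5

v_max²/a_max = 17²/4 = 289/4
25 < 289/4 so t_c = 0
v_peak = √(25·4) = √100 = 10
t_a = 10/4 = 5/2; t_c = 0
T = 2·5/2 = 5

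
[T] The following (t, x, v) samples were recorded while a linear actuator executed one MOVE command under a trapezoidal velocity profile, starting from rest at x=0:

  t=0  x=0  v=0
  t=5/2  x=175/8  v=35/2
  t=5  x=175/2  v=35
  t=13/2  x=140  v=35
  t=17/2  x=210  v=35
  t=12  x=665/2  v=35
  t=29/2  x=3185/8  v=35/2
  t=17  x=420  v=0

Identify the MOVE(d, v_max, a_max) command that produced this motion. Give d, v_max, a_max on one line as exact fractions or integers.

d=420 v_max=35 a_max=7

final state: t=17, x=420, v=0 → d = 420
a_max = (35/2−0)/(5/2−0) = 7
max v = 35 over t∈[5,12] → v_max = 35
check: 35·(5+7) = 420 ✓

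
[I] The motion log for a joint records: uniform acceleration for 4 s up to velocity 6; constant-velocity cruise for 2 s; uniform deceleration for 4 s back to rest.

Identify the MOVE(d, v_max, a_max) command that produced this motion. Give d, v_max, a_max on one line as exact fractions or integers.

d=36 v_max=6 a_max=3/2

a_max = 6/4 = 3/2
d_a = ½·6·4 = 12; d_c = 6·2 = 12
d = 2·12 + 12 = 36
t_c = 2 > 0 ⇒ limit active, v_max = 6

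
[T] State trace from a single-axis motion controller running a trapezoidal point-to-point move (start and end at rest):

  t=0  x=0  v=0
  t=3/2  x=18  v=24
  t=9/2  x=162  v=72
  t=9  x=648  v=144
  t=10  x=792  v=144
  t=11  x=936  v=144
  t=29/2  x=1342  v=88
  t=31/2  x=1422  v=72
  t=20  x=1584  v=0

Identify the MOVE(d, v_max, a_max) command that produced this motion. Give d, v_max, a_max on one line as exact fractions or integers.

d=1584 v_max=144 a_max=16

final state: t=20, x=1584, v=0 → d = 1584
a_max = (24−0)/(3/2−0) = 16
max v = 144 over t∈[9,11] → v_max = 144
check: 144·(9+2) = 1584 ✓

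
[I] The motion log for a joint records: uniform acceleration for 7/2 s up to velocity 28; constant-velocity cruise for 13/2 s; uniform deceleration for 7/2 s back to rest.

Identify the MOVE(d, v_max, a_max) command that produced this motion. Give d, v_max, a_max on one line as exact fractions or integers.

d=280 v_max=28 a_max=8

a_max = 28/(7/2) = 8
d_a = ½·28·7/2 = 49; d_c = 28·13/2 = 182
d = 2·49 + 182 = 280
t_c = 13/2 > 0 so v_max = 28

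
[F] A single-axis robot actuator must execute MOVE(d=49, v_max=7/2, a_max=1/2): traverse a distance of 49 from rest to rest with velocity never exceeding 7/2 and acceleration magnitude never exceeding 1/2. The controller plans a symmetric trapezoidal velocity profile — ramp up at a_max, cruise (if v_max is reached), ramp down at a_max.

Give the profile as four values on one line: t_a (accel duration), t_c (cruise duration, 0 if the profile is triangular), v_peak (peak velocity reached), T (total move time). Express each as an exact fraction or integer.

vₘ²/aₘ = (7/2)²/(1/2) = 49/2
49 ≥ 49/2 → trapezoidal
t_a = (7/2)/(1/2) = 7; v_peak = 7/2
d_cruise = 49 − 49/2 = 49/2; t_c = (49/2)/(7/2) = 7
T = 2·7 + 7 = 21

t_a=7 t_c=7 v_peak=7/2 T=21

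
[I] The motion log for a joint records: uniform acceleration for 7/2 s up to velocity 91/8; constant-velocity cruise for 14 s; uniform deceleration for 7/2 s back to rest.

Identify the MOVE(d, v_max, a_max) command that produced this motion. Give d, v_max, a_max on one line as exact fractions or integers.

a_max = (91/8)/(7/2) = 13/4
d_a = ½·91/8·7/2 = 637/32; d_c = 91/8·14 = 637/4
d = 2·637/32 + 637/4 = 3185/16
t_c = 14 > 0 so v_max = 91/8

d=3185/16 v_max=91/8 a_max=13/4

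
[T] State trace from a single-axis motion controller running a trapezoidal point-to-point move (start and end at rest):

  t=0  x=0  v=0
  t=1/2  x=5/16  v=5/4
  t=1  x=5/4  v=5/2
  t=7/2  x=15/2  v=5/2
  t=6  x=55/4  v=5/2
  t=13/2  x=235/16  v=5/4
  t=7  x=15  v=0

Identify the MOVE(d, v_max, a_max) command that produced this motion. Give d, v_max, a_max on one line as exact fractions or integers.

d=15 v_max=5/2 a_max=5/2

final state: t=7, x=15, v=0 → d = 15
a_max = (5/4−0)/(1/2−0) = 5/2
max v = 5/2 over t∈[1,6] → v_max = 5/2
check: 5/2·(1+5) = 15 ✓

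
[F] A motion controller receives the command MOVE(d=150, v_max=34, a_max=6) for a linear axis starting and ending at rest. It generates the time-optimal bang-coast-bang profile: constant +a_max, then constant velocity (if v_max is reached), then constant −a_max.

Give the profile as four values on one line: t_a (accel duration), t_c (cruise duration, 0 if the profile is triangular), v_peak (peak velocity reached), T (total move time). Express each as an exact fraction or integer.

vₘ²/aₘ = 34²/6 = 578/3
150 < 578/3 ⇒ no cruise
v_peak = √(150·6) = √900 = 30
t_a = 30/6 = 5; t_c = 0
T = 2·5 = 10

t_a=5 t_c=0 v_peak=30 T=10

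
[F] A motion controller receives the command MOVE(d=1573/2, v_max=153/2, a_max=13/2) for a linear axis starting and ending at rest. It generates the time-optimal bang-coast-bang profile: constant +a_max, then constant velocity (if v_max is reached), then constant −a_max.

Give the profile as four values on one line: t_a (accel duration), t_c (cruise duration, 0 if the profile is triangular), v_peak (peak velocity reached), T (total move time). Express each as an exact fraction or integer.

t_a=11 t_c=0 v_peak=143/2 T=22

vₘ²/aₘ = (153/2)²/(13/2) = 23409/26
1573/2 < 23409/26 so t_c = 0
v_peak = √(1573/2·13/2) = √(20449/4) = 143/2
t_a = (143/2)/(13/2) = 11; t_c = 0
T = 2·11 = 22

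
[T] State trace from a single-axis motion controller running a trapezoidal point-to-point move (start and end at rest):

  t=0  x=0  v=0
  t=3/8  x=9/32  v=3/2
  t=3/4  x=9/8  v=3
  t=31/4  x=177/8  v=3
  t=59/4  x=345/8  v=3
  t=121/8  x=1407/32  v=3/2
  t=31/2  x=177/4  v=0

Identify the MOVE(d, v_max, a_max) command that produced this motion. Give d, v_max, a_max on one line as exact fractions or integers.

d=177/4 v_max=3 a_max=4

final state: t=31/2, x=177/4, v=0 → d = 177/4
a_max = (3/2−0)/(3/8−0) = 4
max v = 3 over t∈[3/4,59/4] → v_max = 3
check: 3·(3/4+14) = 177/4 ✓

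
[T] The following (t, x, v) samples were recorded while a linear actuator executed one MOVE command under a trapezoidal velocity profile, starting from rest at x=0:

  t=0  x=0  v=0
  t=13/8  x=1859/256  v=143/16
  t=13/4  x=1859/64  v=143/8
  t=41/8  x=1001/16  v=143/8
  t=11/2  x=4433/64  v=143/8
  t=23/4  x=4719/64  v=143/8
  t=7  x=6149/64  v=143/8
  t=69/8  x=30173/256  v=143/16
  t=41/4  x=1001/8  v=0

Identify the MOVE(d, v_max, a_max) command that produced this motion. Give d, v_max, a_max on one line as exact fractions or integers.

final state: t=41/4, x=1001/8, v=0 → d = 1001/8
a_max = (143/16−0)/(13/8−0) = 11/2
max v = 143/8 over t∈[13/4,7] → v_max = 143/8
check: 143/8·(13/4+15/4) = 1001/8 ✓

d=1001/8 v_max=143/8 a_max=11/2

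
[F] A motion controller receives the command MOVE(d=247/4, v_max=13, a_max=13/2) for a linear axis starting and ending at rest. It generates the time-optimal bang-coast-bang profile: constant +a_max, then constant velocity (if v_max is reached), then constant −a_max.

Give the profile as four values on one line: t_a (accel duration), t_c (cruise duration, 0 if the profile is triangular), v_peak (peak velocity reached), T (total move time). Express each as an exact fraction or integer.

t_a=2 t_c=11/4 v_peak=13 T=27/4

v_max²/a_max = 13²/(13/2) = 26
247/4 ≥ 26 ⇒ cruise phase
t_a = 13/(13/2) = 2; v_peak = 13
d_cruise = 247/4 − 26 = 143/4; t_c = (143/4)/13 = 11/4
T = 2·2 + 11/4 = 27/4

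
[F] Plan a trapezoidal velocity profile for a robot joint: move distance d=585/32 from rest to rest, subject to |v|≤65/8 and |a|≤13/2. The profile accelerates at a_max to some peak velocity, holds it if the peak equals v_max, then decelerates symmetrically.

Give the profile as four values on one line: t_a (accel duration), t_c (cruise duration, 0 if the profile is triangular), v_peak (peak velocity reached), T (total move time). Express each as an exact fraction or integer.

t_a=5/4 t_c=1 v_peak=65/8 T=7/2

(v_max)²/a_max = (65/8)²/(13/2) = 325/32
585/32 ≥ 325/32 ⇒ cruise phase
t_a = (65/8)/(13/2) = 5/4; v_peak = 65/8
d_cruise = 585/32 − 325/32 = 65/8; t_c = (65/8)/(65/8) = 1
T = 2·5/4 + 1 = 7/2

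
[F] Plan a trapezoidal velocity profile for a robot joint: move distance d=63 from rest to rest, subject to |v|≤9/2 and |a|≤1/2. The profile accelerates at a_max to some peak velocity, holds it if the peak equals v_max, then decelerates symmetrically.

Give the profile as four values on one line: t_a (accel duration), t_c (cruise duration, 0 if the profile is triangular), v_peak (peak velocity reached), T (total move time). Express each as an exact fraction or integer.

(v_max)²/a_max = (9/2)²/(1/2) = 81/2
63 ≥ 81/2 so v_max reached
t_a = (9/2)/(1/2) = 9; v_peak = 9/2
d_cruise = 63 − 81/2 = 45/2; t_c = (45/2)/(9/2) = 5
T = 2·9 + 5 = 23

t_a=9 t_c=5 v_peak=9/2 T=23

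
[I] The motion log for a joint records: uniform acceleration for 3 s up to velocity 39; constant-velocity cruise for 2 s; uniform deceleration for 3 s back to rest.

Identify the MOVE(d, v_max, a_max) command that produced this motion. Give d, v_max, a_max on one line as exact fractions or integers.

a_max = 39/3 = 13
d_a = ½·39·3 = 117/2; d_c = 39·2 = 78
d = 2·117/2 + 78 = 195
t_c = 2 > 0 so v_max = 39

d=195 v_max=39 a_max=13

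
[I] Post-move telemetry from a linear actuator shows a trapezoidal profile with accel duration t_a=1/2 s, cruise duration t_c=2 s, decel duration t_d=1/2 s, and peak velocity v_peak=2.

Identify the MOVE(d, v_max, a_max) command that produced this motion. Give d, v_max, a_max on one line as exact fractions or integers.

d=5 v_max=2 a_max=4

a_max = 2/(1/2) = 4
d_a = ½·2·1/2 = 1/2; d_c = 2·2 = 4
d = 2·1/2 + 4 = 5
t_c = 2 > 0 so v_max = 2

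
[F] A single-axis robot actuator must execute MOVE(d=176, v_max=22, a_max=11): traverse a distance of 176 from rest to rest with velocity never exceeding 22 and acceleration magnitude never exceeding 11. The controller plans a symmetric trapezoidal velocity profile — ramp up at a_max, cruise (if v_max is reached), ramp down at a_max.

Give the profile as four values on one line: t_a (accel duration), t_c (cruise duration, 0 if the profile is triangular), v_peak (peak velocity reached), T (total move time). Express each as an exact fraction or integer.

t_a=2 t_c=6 v_peak=22 T=10

vₘ²/aₘ = 22²/11 = 44
176 ≥ 44 ⇒ cruise phase
t_a = 22/11 = 2; v_peak = 22
d_cruise = 176 − 44 = 132; t_c = 132/22 = 6
T = 2·2 + 6 = 10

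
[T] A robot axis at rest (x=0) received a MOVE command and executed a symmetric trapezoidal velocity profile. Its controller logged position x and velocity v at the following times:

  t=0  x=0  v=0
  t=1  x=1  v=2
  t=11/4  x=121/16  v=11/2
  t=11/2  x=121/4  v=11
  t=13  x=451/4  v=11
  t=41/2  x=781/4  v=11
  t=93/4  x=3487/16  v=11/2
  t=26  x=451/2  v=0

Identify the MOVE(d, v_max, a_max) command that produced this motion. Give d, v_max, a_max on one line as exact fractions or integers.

d=451/2 v_max=11 a_max=2

final state: t=26, x=451/2, v=0 → d = 451/2
a_max = (2−0)/(1−0) = 2
max v = 11 over t∈[11/2,41/2] → v_max = 11
check: 11·(11/2+15) = 451/2 ✓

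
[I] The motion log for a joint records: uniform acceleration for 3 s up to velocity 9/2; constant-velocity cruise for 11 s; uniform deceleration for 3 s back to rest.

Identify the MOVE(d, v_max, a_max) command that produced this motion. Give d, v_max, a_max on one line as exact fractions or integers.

a_max = (9/2)/3 = 3/2
d_a = ½·9/2·3 = 27/4; d_c = 9/2·11 = 99/2
d = 2·27/4 + 99/2 = 63
t_c = 11 > 0 ⇒ limit active, v_max = 9/2

d=63 v_max=9/2 a_max=3/2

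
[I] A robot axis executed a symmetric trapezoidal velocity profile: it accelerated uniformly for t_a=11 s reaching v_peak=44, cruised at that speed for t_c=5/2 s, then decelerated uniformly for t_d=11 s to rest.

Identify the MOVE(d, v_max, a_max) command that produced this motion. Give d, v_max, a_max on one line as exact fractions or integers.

a_max = 44/11 = 4
d_a = ½·44·11 = 242; d_c = 44·5/2 = 110
d = 2·242 + 110 = 594
t_c = 5/2 > 0 ⇒ limit active, v_max = 44

d=594 v_max=44 a_max=4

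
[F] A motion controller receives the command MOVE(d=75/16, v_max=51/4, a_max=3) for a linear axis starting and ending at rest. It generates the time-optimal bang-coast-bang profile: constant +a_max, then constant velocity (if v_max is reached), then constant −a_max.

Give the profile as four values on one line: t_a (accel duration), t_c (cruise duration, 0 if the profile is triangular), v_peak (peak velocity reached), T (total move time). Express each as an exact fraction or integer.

t_a=5/4 t_c=0 v_peak=15/4 T=5/2

(v_max)²/a_max = (51/4)²/3 = 867/16
75/16 < 867/16 so t_c = 0
v_peak = √(75/16·3) = √(225/16) = 15/4
t_a = (15/4)/3 = 5/4; t_c = 0
T = 2·5/4 = 5/2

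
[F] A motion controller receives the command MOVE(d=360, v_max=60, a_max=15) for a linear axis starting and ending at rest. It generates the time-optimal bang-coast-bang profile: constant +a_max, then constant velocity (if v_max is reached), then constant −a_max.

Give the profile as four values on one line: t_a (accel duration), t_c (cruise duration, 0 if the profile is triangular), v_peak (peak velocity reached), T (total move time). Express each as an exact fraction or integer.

(v_max)²/a_max = 60²/15 = 240
360 ≥ 240 → trapezoidal
t_a = 60/15 = 4; v_peak = 60
d_cruise = 360 − 240 = 120; t_c = 120/60 = 2
T = 2·4 + 2 = 10

t_a=4 t_c=2 v_peak=60 T=10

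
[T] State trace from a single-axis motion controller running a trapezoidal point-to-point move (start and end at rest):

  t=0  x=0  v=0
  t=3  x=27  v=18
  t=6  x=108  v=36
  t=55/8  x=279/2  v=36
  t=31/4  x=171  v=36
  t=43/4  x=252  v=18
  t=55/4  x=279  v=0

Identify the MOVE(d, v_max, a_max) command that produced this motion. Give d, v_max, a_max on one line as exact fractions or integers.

final state: t=55/4, x=279, v=0 → d = 279
a_max = (18−0)/(3−0) = 6
max v = 36 over t∈[6,31/4] → v_max = 36
check: 36·(6+7/4) = 279 ✓

d=279 v_max=36 a_max=6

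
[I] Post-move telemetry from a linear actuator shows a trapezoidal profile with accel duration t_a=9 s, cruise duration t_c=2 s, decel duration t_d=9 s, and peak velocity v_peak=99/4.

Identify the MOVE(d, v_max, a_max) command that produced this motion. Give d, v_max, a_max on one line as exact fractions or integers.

d=1089/4 v_max=99/4 a_max=11/4

a_max = (99/4)/9 = 11/4
d_a = ½·99/4·9 = 891/8; d_c = 99/4·2 = 99/2
d = 2·891/8 + 99/2 = 1089/4
t_c = 2 > 0 so v_max = 99/4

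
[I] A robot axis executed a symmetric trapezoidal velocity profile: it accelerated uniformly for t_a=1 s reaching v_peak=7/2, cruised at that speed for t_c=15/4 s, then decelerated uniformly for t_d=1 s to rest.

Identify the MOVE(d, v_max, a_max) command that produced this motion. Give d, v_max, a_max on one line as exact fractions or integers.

d=133/8 v_max=7/2 a_max=7/2

a_max = (7/2)/1 = 7/2
d_a = ½·7/2·1 = 7/4; d_c = 7/2·15/4 = 105/8
d = 2·7/4 + 105/8 = 133/8
t_c = 15/4 > 0 ⇒ limit active, v_max = 7/2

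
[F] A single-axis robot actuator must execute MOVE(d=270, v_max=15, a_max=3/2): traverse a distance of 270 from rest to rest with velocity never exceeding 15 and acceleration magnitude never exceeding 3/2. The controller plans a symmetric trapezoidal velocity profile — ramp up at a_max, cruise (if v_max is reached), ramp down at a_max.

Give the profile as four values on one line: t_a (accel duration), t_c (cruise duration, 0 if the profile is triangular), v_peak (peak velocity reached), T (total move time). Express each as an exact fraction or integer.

t_a=10 t_c=8 v_peak=15 T=28

vₘ²/aₘ = 15²/(3/2) = 150
270 ≥ 150 → trapezoidal
t_a = 15/(3/2) = 10; v_peak = 15
d_cruise = 270 − 150 = 120; t_c = 120/15 = 8
T = 2·10 + 8 = 28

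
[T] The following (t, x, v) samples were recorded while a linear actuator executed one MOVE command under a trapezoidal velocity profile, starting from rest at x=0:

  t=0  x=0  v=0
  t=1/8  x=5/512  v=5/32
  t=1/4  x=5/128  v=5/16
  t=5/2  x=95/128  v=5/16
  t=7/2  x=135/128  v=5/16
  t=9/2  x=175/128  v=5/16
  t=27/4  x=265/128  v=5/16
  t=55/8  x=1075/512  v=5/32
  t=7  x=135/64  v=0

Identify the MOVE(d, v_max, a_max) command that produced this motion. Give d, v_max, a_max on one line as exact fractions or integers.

final state: t=7, x=135/64, v=0 → d = 135/64
a_max = (5/32−0)/(1/8−0) = 5/4
max v = 5/16 over t∈[1/4,27/4] → v_max = 5/16
check: 5/16·(1/4+13/2) = 135/64 ✓

d=135/64 v_max=5/16 a_max=5/4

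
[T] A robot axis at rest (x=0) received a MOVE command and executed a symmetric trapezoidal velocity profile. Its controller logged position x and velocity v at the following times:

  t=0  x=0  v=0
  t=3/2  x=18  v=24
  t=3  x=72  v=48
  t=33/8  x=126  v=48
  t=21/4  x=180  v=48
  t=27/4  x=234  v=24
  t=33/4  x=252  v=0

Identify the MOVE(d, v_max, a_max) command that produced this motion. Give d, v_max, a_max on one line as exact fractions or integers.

d=252 v_max=48 a_max=16

final state: t=33/4, x=252, v=0 → d = 252
a_max = (24−0)/(3/2−0) = 16
max v = 48 over t∈[3,21/4] → v_max = 48
check: 48·(3+9/4) = 252 ✓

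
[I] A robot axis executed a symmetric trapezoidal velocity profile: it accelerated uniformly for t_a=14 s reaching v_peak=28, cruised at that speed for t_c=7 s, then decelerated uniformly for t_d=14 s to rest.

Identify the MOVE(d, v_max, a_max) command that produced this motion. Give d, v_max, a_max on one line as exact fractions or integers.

d=588 v_max=28 a_max=2

a_max = 28/14 = 2
d_a = ½·28·14 = 196; d_c = 28·7 = 196
d = 2·196 + 196 = 588
t_c = 7 > 0 so v_max = 28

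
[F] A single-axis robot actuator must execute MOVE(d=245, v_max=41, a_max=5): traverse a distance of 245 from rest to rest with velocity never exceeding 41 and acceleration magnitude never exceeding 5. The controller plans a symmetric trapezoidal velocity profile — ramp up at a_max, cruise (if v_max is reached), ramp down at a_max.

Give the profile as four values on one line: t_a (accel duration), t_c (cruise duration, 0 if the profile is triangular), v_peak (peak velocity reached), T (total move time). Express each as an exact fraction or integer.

t_a=7 t_c=0 v_peak=35 T=14

(v_max)²/a_max = 41²/5 = 1681/5
245 < 1681/5 ⇒ no cruise
v_peak = √(245·5) = √1225 = 35
t_a = 35/5 = 7; t_c = 0
T = 2·7 = 14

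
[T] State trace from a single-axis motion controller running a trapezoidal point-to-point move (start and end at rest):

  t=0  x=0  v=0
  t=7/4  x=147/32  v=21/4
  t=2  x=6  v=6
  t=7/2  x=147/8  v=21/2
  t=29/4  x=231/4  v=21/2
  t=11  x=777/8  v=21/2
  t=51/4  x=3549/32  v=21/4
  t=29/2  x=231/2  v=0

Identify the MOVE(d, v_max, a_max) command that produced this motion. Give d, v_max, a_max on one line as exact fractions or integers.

d=231/2 v_max=21/2 a_max=3

final state: t=29/2, x=231/2, v=0 → d = 231/2
a_max = (21/4−0)/(7/4−0) = 3
max v = 21/2 over t∈[7/2,11] → v_max = 21/2
check: 21/2·(7/2+15/2) = 231/2 ✓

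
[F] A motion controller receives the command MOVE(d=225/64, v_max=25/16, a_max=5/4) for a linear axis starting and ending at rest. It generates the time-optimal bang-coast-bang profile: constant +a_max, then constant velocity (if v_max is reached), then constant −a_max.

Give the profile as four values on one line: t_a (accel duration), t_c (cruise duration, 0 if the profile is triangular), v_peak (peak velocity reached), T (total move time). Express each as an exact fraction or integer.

t_a=5/4 t_c=1 v_peak=25/16 T=7/2

(v_max)²/a_max = (25/16)²/(5/4) = 125/64
225/64 ≥ 125/64 → trapezoidal
t_a = (25/16)/(5/4) = 5/4; v_peak = 25/16
d_cruise = 225/64 − 125/64 = 25/16; t_c = (25/16)/(25/16) = 1
T = 2·5/4 + 1 = 7/2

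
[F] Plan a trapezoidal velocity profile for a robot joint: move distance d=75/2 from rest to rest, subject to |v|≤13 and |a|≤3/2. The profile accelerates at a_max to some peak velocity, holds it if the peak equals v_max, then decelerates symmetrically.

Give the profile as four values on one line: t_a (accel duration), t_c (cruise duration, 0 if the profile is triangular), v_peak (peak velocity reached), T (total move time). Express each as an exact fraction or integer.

t_a=5 t_c=0 v_peak=15/2 T=10

v_max²/a_max = 13²/(3/2) = 338/3
75/2 < 338/3 ⇒ no cruise
v_peak = √(75/2·3/2) = √(225/4) = 15/2
t_a = (15/2)/(3/2) = 5; t_c = 0
T = 2·5 = 10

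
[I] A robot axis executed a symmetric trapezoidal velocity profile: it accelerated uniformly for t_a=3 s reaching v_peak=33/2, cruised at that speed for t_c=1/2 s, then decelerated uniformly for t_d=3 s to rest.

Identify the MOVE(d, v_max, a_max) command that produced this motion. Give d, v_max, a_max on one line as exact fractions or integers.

d=231/4 v_max=33/2 a_max=11/2

a_max = (33/2)/3 = 11/2
d_a = ½·33/2·3 = 99/4; d_c = 33/2·1/2 = 33/4
d = 2·99/4 + 33/4 = 231/4
t_c = 1/2 > 0 so v_max = 33/2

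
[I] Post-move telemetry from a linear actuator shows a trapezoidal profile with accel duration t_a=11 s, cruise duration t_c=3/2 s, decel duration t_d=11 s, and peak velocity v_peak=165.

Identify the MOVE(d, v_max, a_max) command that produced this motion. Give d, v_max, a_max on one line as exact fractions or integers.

a_max = 165/11 = 15
d_a = ½·165·11 = 1815/2; d_c = 165·3/2 = 495/2
d = 2·1815/2 + 495/2 = 4125/2
t_c = 3/2 > 0 so v_max = 165

d=4125/2 v_max=165 a_max=15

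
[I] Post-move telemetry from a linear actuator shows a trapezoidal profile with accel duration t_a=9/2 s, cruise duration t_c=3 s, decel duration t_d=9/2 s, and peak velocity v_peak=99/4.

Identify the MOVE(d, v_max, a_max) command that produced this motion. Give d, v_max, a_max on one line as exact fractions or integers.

d=1485/8 v_max=99/4 a_max=11/2

a_max = (99/4)/(9/2) = 11/2
d_a = ½·99/4·9/2 = 891/16; d_c = 99/4·3 = 297/4
d = 2·891/16 + 297/4 = 1485/8
t_c = 3 > 0 → v_max = v_peak = 99/4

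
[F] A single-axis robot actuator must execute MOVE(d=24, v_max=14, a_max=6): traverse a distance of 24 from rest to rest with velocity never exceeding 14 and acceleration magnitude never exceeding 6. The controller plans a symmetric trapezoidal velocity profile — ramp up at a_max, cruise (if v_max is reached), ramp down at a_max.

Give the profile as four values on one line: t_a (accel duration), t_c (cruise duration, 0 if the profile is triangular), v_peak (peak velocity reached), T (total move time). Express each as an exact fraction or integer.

t_a=2 t_c=0 v_peak=12 T=4

(v_max)²/a_max = 14²/6 = 98/3
24 < 98/3 so t_c = 0
v_peak = √(24·6) = √144 = 12
t_a = 12/6 = 2; t_c = 0
T = 2·2 = 4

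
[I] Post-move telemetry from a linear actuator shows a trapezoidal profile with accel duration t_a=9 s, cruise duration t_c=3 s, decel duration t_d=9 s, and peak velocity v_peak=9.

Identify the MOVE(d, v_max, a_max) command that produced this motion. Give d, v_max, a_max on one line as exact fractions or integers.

a_max = 9/9 = 1
d_a = ½·9·9 = 81/2; d_c = 9·3 = 27
d = 2·81/2 + 27 = 108
t_c = 3 > 0 ⇒ limit active, v_max = 9

d=108 v_max=9 a_max=1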